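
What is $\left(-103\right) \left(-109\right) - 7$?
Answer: $11220$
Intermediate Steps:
$\left(-103\right) \left(-109\right) - 7 = 11227 - 7 = 11220$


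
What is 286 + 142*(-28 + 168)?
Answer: 20166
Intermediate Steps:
286 + 142*(-28 + 168) = 286 + 142*140 = 286 + 19880 = 20166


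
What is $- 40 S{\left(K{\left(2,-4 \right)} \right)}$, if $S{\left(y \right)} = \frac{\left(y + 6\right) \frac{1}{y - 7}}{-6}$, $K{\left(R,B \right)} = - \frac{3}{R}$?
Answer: $- \frac{60}{17} \approx -3.5294$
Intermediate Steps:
$S{\left(y \right)} = - \frac{6 + y}{6 \left(-7 + y\right)}$ ($S{\left(y \right)} = \frac{6 + y}{-7 + y} \left(- \frac{1}{6}\right) = - \frac{6 + y}{6 \left(-7 + y\right)}$)
$- 40 S{\left(K{\left(2,-4 \right)} \right)} = - 40 \frac{-6 - - \frac{3}{2}}{6 \left(-7 - \frac{3}{2}\right)} = - 40 \frac{-6 + \frac{3}{2}}{6 \left(- \frac{17}{2}\right)} = - 40 \cdot \frac{1}{6} \left(- \frac{2}{17}\right) \left(- \frac{9}{2}\right) = \left(-40\right) \frac{3}{34} = - \frac{60}{17}$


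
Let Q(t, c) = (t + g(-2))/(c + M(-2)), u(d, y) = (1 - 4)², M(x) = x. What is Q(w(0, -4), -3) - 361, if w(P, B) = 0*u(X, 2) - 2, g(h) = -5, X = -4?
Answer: -1798/5 ≈ -359.60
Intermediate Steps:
u(d, y) = 9 (u(d, y) = (-3)² = 9)
w(P, B) = -2 (w(P, B) = 0*9 - 2 = 0 - 2 = -2)
Q(t, c) = (-5 + t)/(-2 + c) (Q(t, c) = (t - 5)/(c - 2) = (-5 + t)/(-2 + c))
Q(w(0, -4), -3) - 361 = (-5 - 2)/(-2 - 3) - 361 = -7/(-5) - 361 = -⅕*(-7) - 361 = 7/5 - 361 = -1798/5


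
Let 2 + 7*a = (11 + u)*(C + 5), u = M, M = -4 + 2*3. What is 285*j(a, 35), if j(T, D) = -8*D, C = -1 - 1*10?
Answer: -79800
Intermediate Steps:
C = -11 (C = -1 - 10 = -11)
M = 2 (M = -4 + 6 = 2)
u = 2
a = -80/7 (a = -2/7 + ((11 + 2)*(-11 + 5))/7 = -2/7 + (13*(-6))/7 = -2/7 + (⅐)*(-78) = -2/7 - 78/7 = -80/7 ≈ -11.429)
285*j(a, 35) = 285*(-8*35) = 285*(-280) = -79800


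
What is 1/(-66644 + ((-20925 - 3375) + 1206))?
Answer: -1/89738 ≈ -1.1144e-5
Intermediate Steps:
1/(-66644 + ((-20925 - 3375) + 1206)) = 1/(-66644 + (-24300 + 1206)) = 1/(-66644 - 23094) = 1/(-89738) = -1/89738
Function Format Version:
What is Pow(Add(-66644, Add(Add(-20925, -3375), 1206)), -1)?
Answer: Rational(-1, 89738) ≈ -1.1144e-5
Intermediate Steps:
Pow(Add(-66644, Add(Add(-20925, -3375), 1206)), -1) = Pow(Add(-66644, Add(-24300, 1206)), -1) = Pow(Add(-66644, -23094), -1) = Pow(-89738, -1) = Rational(-1, 89738)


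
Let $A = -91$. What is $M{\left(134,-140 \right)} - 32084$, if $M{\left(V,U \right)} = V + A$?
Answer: $-32041$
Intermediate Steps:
$M{\left(V,U \right)} = -91 + V$ ($M{\left(V,U \right)} = V - 91 = -91 + V$)
$M{\left(134,-140 \right)} - 32084 = \left(-91 + 134\right) - 32084 = 43 - 32084 = -32041$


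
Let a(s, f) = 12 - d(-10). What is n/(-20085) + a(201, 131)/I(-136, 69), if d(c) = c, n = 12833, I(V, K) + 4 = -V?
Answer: -18971/40170 ≈ -0.47227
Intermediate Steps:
I(V, K) = -4 - V
a(s, f) = 22 (a(s, f) = 12 - 1*(-10) = 12 + 10 = 22)
n/(-20085) + a(201, 131)/I(-136, 69) = 12833/(-20085) + 22/(-4 - 1*(-136)) = 12833*(-1/20085) + 22/(-4 + 136) = -12833/20085 + 22/132 = -12833/20085 + 22*(1/132) = -12833/20085 + ⅙ = -18971/40170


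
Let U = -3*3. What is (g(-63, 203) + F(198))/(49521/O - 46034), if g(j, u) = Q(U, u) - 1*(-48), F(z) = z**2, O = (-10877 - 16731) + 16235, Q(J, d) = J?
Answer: -68907/80839 ≈ -0.85240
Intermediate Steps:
U = -9
O = -11373 (O = -27608 + 16235 = -11373)
g(j, u) = 39 (g(j, u) = -9 - 1*(-48) = -9 + 48 = 39)
(g(-63, 203) + F(198))/(49521/O - 46034) = (39 + 198**2)/(49521/(-11373) - 46034) = (39 + 39204)/(49521*(-1/11373) - 46034) = 39243/(-971/223 - 46034) = 39243/(-10266553/223) = 39243*(-223/10266553) = -68907/80839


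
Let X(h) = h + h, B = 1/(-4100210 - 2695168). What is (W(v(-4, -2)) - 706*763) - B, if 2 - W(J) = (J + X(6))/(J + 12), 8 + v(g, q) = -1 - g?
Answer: -3660513834905/6795378 ≈ -5.3868e+5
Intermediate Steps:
v(g, q) = -9 - g (v(g, q) = -8 + (-1 - g) = -9 - g)
B = -1/6795378 (B = 1/(-6795378) = -1/6795378 ≈ -1.4716e-7)
X(h) = 2*h
W(J) = 1 (W(J) = 2 - (J + 2*6)/(J + 12) = 2 - (J + 12)/(12 + J) = 2 - (12 + J)/(12 + J) = 2 - 1*1 = 2 - 1 = 1)
(W(v(-4, -2)) - 706*763) - B = (1 - 706*763) - 1*(-1/6795378) = (1 - 538678) + 1/6795378 = -538677 + 1/6795378 = -3660513834905/6795378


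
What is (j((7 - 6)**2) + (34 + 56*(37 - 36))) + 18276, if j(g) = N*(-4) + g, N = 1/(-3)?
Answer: 55105/3 ≈ 18368.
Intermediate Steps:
N = -1/3 ≈ -0.33333
j(g) = 4/3 + g (j(g) = -1/3*(-4) + g = 4/3 + g)
(j((7 - 6)**2) + (34 + 56*(37 - 36))) + 18276 = ((4/3 + (7 - 6)**2) + (34 + 56*(37 - 36))) + 18276 = ((4/3 + 1**2) + (34 + 56*1)) + 18276 = ((4/3 + 1) + (34 + 56)) + 18276 = (7/3 + 90) + 18276 = 277/3 + 18276 = 55105/3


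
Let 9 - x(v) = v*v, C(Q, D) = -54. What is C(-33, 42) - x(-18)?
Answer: 261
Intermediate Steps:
x(v) = 9 - v² (x(v) = 9 - v*v = 9 - v²)
C(-33, 42) - x(-18) = -54 - (9 - 1*(-18)²) = -54 - (9 - 1*324) = -54 - (9 - 324) = -54 - 1*(-315) = -54 + 315 = 261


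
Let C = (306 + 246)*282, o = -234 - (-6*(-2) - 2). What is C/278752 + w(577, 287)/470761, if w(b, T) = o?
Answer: 4575782801/8201598142 ≈ 0.55791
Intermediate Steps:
o = -244 (o = -234 - (12 - 2) = -234 - 1*10 = -234 - 10 = -244)
w(b, T) = -244
C = 155664 (C = 552*282 = 155664)
C/278752 + w(577, 287)/470761 = 155664/278752 - 244/470761 = 155664*(1/278752) - 244*1/470761 = 9729/17422 - 244/470761 = 4575782801/8201598142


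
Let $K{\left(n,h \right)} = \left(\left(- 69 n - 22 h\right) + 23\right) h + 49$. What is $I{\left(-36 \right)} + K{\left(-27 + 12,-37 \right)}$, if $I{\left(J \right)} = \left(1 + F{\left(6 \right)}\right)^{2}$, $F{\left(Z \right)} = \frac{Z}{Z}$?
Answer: $-69211$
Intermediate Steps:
$F{\left(Z \right)} = 1$
$I{\left(J \right)} = 4$ ($I{\left(J \right)} = \left(1 + 1\right)^{2} = 2^{2} = 4$)
$K{\left(n,h \right)} = 49 + h \left(23 - 69 n - 22 h\right)$ ($K{\left(n,h \right)} = \left(23 - 69 n - 22 h\right) h + 49 = h \left(23 - 69 n - 22 h\right) + 49 = 49 + h \left(23 - 69 n - 22 h\right)$)
$I{\left(-36 \right)} + K{\left(-27 + 12,-37 \right)} = 4 + \left(49 - 22 \left(-37\right)^{2} + 23 \left(-37\right) - - 2553 \left(-27 + 12\right)\right) = 4 - \left(30920 + 38295\right) = 4 - 69215 = -69211$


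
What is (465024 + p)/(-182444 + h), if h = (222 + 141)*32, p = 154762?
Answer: -309893/85414 ≈ -3.6281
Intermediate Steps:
h = 11616 (h = 363*32 = 11616)
(465024 + p)/(-182444 + h) = (465024 + 154762)/(-182444 + 11616) = 619786/(-170828) = 619786*(-1/170828) = -309893/85414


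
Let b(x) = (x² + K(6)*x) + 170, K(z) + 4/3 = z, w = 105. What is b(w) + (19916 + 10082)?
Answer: 41683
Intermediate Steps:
K(z) = -4/3 + z
b(x) = 170 + x² + 14*x/3 (b(x) = (x² + (-4/3 + 6)*x) + 170 = (x² + 14*x/3) + 170 = 170 + x² + 14*x/3)
b(w) + (19916 + 10082) = (170 + 105² + (14/3)*105) + (19916 + 10082) = (170 + 11025 + 490) + 29998 = 11685 + 29998 = 41683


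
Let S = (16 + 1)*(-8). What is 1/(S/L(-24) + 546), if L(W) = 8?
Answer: 1/529 ≈ 0.0018904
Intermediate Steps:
S = -136 (S = 17*(-8) = -136)
1/(S/L(-24) + 546) = 1/(-136/8 + 546) = 1/(-136*⅛ + 546) = 1/(-17 + 546) = 1/529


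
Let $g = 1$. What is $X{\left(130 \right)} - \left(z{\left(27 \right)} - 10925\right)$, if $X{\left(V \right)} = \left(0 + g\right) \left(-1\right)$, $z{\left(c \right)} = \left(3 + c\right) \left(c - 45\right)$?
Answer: $11464$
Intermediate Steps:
$z{\left(c \right)} = \left(-45 + c\right) \left(3 + c\right)$ ($z{\left(c \right)} = \left(3 + c\right) \left(-45 + c\right) = \left(-45 + c\right) \left(3 + c\right)$)
$X{\left(V \right)} = -1$ ($X{\left(V \right)} = \left(0 + 1\right) \left(-1\right) = 1 \left(-1\right) = -1$)
$X{\left(130 \right)} - \left(z{\left(27 \right)} - 10925\right) = -1 - \left(\left(-135 + 27^{2} - 1134\right) - 10925\right) = -1 - \left(\left(-135 + 729 - 1134\right) - 10925\right) = -1 - \left(-540 - 10925\right) = -1 - -11465 = -1 + 11465 = 11464$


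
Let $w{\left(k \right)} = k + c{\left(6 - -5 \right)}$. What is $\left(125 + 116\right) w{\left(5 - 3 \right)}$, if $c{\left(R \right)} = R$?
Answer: $3133$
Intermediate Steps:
$w{\left(k \right)} = 11 + k$ ($w{\left(k \right)} = k + \left(6 - -5\right) = k + \left(6 + 5\right) = k + 11 = 11 + k$)
$\left(125 + 116\right) w{\left(5 - 3 \right)} = \left(125 + 116\right) \left(11 + \left(5 - 3\right)\right) = 241 \left(11 + \left(5 - 3\right)\right) = 241 \left(11 + 2\right) = 241 \cdot 13 = 3133$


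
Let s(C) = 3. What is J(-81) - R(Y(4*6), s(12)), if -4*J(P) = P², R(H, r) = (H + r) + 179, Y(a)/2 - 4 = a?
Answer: -7513/4 ≈ -1878.3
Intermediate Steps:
Y(a) = 8 + 2*a
R(H, r) = 179 + H + r
J(P) = -P²/4
J(-81) - R(Y(4*6), s(12)) = -¼*(-81)² - (179 + (8 + 2*(4*6)) + 3) = -¼*6561 - (179 + (8 + 2*24) + 3) = -6561/4 - (179 + (8 + 48) + 3) = -6561/4 - (179 + 56 + 3) = -6561/4 - 1*238 = -6561/4 - 238 = -7513/4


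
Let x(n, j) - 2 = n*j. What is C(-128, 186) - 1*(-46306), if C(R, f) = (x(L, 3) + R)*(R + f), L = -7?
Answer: 37780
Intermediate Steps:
x(n, j) = 2 + j*n (x(n, j) = 2 + n*j = 2 + j*n)
C(R, f) = (-19 + R)*(R + f) (C(R, f) = ((2 + 3*(-7)) + R)*(R + f) = ((2 - 21) + R)*(R + f) = (-19 + R)*(R + f))
C(-128, 186) - 1*(-46306) = ((-128)**2 - 19*(-128) - 19*186 - 128*186) - 1*(-46306) = (16384 + 2432 - 3534 - 23808) + 46306 = -8526 + 46306 = 37780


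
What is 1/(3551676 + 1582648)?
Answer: 1/5134324 ≈ 1.9477e-7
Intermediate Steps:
1/(3551676 + 1582648) = 1/5134324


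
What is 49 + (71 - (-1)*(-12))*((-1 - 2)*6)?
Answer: -1013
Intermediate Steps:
49 + (71 - (-1)*(-12))*((-1 - 2)*6) = 49 + (71 - 1*12)*(-3*6) = 49 + (71 - 12)*(-18) = 49 + 59*(-18) = 49 - 1062 = -1013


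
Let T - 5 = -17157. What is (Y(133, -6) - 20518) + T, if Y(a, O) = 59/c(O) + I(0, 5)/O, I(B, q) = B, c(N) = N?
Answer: -226079/6 ≈ -37680.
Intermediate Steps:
T = -17152 (T = 5 - 17157 = -17152)
Y(a, O) = 59/O (Y(a, O) = 59/O + 0/O = 59/O + 0 = 59/O)
(Y(133, -6) - 20518) + T = (59/(-6) - 20518) - 17152 = (59*(-1/6) - 20518) - 17152 = (-59/6 - 20518) - 17152 = -123167/6 - 17152 = -226079/6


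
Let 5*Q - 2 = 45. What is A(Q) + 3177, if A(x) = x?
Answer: 15932/5 ≈ 3186.4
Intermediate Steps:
Q = 47/5 (Q = 2/5 + (1/5)*45 = 2/5 + 9 = 47/5 ≈ 9.4000)
A(Q) + 3177 = 47/5 + 3177 = 15932/5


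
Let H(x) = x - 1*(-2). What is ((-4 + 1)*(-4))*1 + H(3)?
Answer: 17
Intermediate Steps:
H(x) = 2 + x (H(x) = x + 2 = 2 + x)
((-4 + 1)*(-4))*1 + H(3) = ((-4 + 1)*(-4))*1 + (2 + 3) = -3*(-4)*1 + 5 = 12*1 + 5 = 12 + 5 = 17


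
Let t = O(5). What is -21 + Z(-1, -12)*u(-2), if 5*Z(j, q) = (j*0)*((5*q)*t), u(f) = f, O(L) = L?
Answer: -21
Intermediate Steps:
t = 5
Z(j, q) = 0 (Z(j, q) = ((j*0)*((5*q)*5))/5 = (0*(25*q))/5 = (1/5)*0 = 0)
-21 + Z(-1, -12)*u(-2) = -21 + 0*(-2) = -21 + 0 = -21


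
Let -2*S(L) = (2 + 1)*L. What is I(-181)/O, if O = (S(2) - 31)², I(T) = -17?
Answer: -1/68 ≈ -0.014706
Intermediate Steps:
S(L) = -3*L/2 (S(L) = -(2 + 1)*L/2 = -3*L/2)
O = 1156 (O = (-3/2*2 - 31)² = (-3 - 31)² = (-34)² = 1156)
I(-181)/O = -17/1156 = -17*1/1156 = -1/68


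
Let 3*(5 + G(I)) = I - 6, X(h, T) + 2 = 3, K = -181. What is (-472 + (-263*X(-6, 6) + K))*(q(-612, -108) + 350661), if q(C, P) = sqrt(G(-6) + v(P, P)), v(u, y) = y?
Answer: -321205476 - 2748*I*sqrt(13) ≈ -3.2121e+8 - 9908.1*I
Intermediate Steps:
X(h, T) = 1 (X(h, T) = -2 + 3 = 1)
G(I) = -7 + I/3 (G(I) = -5 + (I - 6)/3 = -5 + (-6 + I)/3 = -5 + (-2 + I/3) = -7 + I/3)
q(C, P) = sqrt(-9 + P) (q(C, P) = sqrt((-7 + (1/3)*(-6)) + P) = sqrt((-7 - 2) + P) = sqrt(-9 + P))
(-472 + (-263*X(-6, 6) + K))*(q(-612, -108) + 350661) = (-472 + (-263*1 - 181))*(sqrt(-9 - 108) + 350661) = (-472 + (-263 - 181))*(sqrt(-117) + 350661) = (-472 - 444)*(3*I*sqrt(13) + 350661) = -916*(350661 + 3*I*sqrt(13)) = -321205476 - 2748*I*sqrt(13)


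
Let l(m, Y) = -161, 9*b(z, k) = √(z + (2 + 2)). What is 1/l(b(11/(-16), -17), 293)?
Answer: -1/161 ≈ -0.0062112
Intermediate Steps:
b(z, k) = √(4 + z)/9 (b(z, k) = √(z + (2 + 2))/9 = √(z + 4)/9 = √(4 + z)/9)
1/l(b(11/(-16), -17), 293) = 1/(-161) = -1/161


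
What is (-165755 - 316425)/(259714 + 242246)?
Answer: -24109/25098 ≈ -0.96059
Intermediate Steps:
(-165755 - 316425)/(259714 + 242246) = -482180/501960 = -482180*1/501960 = -24109/25098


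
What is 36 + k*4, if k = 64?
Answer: 292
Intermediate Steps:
36 + k*4 = 36 + 64*4 = 36 + 256 = 292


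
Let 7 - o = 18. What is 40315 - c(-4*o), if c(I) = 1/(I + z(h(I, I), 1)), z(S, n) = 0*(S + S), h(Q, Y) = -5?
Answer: 1773859/44 ≈ 40315.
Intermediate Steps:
o = -11 (o = 7 - 1*18 = 7 - 18 = -11)
z(S, n) = 0 (z(S, n) = 0*(2*S) = 0)
c(I) = 1/I (c(I) = 1/(I + 0) = 1/I)
40315 - c(-4*o) = 40315 - 1/((-4*(-11))) = 40315 - 1/44 = 1773859/44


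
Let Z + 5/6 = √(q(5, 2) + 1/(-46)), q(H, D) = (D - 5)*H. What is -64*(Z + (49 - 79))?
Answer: 5920/3 - 32*I*√31786/23 ≈ 1973.3 - 248.05*I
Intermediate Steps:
q(H, D) = H*(-5 + D) (q(H, D) = (-5 + D)*H = H*(-5 + D))
Z = -⅚ + I*√31786/46 (Z = -⅚ + √(5*(-5 + 2) + 1/(-46)) = -⅚ + √(5*(-3) - 1/46) = -⅚ + √(-15 - 1/46) = -⅚ + √(-691/46) = -⅚ + I*√31786/46 ≈ -0.83333 + 3.8758*I)
-64*(Z + (49 - 79)) = -64*((-⅚ + I*√31786/46) + (49 - 79)) = -64*((-⅚ + I*√31786/46) - 30) = -64*(-185/6 + I*√31786/46) = 5920/3 - 32*I*√31786/23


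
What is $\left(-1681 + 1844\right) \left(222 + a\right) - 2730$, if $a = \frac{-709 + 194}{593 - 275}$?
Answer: $\frac{10555063}{318} \approx 33192.0$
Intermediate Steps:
$a = - \frac{515}{318} \approx -1.6195$
$\left(-1681 + 1844\right) \left(222 + a\right) - 2730 = \left(-1681 + 1844\right) \left(222 - \frac{515}{318}\right) - 2730 = 163 \cdot \frac{70081}{318} - 2730 = \frac{11423203}{318} - 2730 = \frac{10555063}{318}$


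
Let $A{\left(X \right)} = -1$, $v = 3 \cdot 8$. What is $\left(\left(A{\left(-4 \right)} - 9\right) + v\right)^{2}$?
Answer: $196$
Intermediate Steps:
$v = 24$
$\left(\left(A{\left(-4 \right)} - 9\right) + v\right)^{2} = \left(\left(-1 - 9\right) + 24\right)^{2} = \left(-10 + 24\right)^{2} = 14^{2} = 196$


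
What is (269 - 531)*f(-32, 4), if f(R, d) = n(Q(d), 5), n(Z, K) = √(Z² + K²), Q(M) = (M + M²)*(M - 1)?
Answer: -1310*√145 ≈ -15774.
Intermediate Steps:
Q(M) = (-1 + M)*(M + M²) (Q(M) = (M + M²)*(-1 + M) = (-1 + M)*(M + M²))
n(Z, K) = √(K² + Z²)
f(R, d) = √(25 + (d³ - d)²) (f(R, d) = √(5² + (d³ - d)²) = √(25 + (d³ - d)²))
(269 - 531)*f(-32, 4) = (269 - 531)*√(25 + 4²*(-1 + 4²)²) = -262*√(25 + 16*(-1 + 16)²) = -262*√(25 + 16*15²) = -262*√(25 + 16*225) = -262*√(25 + 3600) = -1310*√145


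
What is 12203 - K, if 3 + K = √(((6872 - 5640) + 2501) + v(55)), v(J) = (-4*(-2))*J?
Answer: 12206 - √4173 ≈ 12141.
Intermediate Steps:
v(J) = 8*J
K = -3 + √4173 (K = -3 + √(((6872 - 5640) + 2501) + 8*55) = -3 + √((1232 + 2501) + 440) = -3 + √(3733 + 440) = -3 + √4173 ≈ 61.599)
12203 - K = 12203 - (-3 + √4173) = 12203 + (3 - √4173) = 12206 - √4173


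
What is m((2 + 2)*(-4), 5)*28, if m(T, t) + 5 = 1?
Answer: -112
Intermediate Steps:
m(T, t) = -4 (m(T, t) = -5 + 1 = -4)
m((2 + 2)*(-4), 5)*28 = -4*28 = -112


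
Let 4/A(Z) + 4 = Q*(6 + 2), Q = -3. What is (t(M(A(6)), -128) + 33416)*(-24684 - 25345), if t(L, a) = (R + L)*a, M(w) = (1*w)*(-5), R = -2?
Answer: -1680002408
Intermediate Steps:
A(Z) = -⅐ (A(Z) = 4/(-4 - 3*(6 + 2)) = 4/(-4 - 3*8) = 4/(-4 - 24) = 4/(-28) = 4*(-1/28) = -⅐)
M(w) = -5*w (M(w) = w*(-5) = -5*w)
t(L, a) = a*(-2 + L) (t(L, a) = (-2 + L)*a = a*(-2 + L))
(t(M(A(6)), -128) + 33416)*(-24684 - 25345) = (-128*(-2 - 5*(-⅐)) + 33416)*(-24684 - 25345) = (-128*(-2 + 5/7) + 33416)*(-50029) = (-128*(-9/7) + 33416)*(-50029) = (1152/7 + 33416)*(-50029) = (235064/7)*(-50029) = -1680002408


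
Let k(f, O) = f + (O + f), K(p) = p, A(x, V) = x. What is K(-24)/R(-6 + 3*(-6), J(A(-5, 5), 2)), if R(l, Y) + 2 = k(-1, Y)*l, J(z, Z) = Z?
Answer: 12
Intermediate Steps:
k(f, O) = O + 2*f
R(l, Y) = -2 + l*(-2 + Y) (R(l, Y) = -2 + (Y + 2*(-1))*l = -2 + (Y - 2)*l = -2 + (-2 + Y)*l = -2 + l*(-2 + Y))
K(-24)/R(-6 + 3*(-6), J(A(-5, 5), 2)) = -24/(-2 + (-6 + 3*(-6))*(-2 + 2)) = -24/(-2 + (-6 - 18)*0) = -24/(-2 - 24*0) = -24/(-2 + 0) = -24/(-2) = -24*(-½) = 12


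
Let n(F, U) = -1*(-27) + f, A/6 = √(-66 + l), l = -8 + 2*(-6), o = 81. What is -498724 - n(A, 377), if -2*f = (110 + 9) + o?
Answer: -498651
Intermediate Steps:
l = -20 (l = -8 - 12 = -20)
f = -100 (f = -((110 + 9) + 81)/2 = -(119 + 81)/2 = -½*200 = -100)
A = 6*I*√86 (A = 6*√(-66 - 20) = 6*√(-86) = 6*(I*√86) = 6*I*√86 ≈ 55.642*I)
n(F, U) = -73 (n(F, U) = -1*(-27) - 100 = 27 - 100 = -73)
-498724 - n(A, 377) = -498724 - 1*(-73) = -498724 + 73 = -498651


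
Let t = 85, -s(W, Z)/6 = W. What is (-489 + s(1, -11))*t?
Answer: -42075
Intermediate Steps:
s(W, Z) = -6*W
(-489 + s(1, -11))*t = (-489 - 6*1)*85 = (-489 - 6)*85 = -495*85 = -42075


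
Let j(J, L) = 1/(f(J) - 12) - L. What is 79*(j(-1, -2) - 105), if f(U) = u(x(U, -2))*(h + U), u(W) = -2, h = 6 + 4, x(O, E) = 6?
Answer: -244189/30 ≈ -8139.6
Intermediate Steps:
h = 10
f(U) = -20 - 2*U (f(U) = -2*(10 + U) = -20 - 2*U)
j(J, L) = 1/(-32 - 2*J) - L (j(J, L) = 1/((-20 - 2*J) - 12) - L = 1/(-32 - 2*J) - L)
79*(j(-1, -2) - 105) = 79*((-½ - 16*(-2) - 1*(-1)*(-2))/(16 - 1) - 105) = 79*((-½ + 32 - 2)/15 - 105) = 79*((1/15)*(59/2) - 105) = 79*(59/30 - 105) = 79*(-3091/30) = -244189/30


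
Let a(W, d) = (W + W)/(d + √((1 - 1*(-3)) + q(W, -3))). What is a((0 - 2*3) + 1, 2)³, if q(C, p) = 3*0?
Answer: -125/8 ≈ -15.625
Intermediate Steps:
q(C, p) = 0
a(W, d) = 2*W/(2 + d) (a(W, d) = (W + W)/(d + √((1 - 1*(-3)) + 0)) = (2*W)/(d + √((1 + 3) + 0)) = (2*W)/(d + √(4 + 0)) = (2*W)/(d + √4) = (2*W)/(d + 2) = (2*W)/(2 + d) = 2*W/(2 + d))
a((0 - 2*3) + 1, 2)³ = (2*((0 - 2*3) + 1)/(2 + 2))³ = (2*((0 - 6) + 1)/4)³ = (2*(-6 + 1)*(¼))³ = (2*(-5)*(¼))³ = (-5/2)³ = -125/8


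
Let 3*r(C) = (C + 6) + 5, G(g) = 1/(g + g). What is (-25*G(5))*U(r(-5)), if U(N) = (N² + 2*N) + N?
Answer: -25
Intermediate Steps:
G(g) = 1/(2*g)
r(C) = 11/3 + C/3 (r(C) = ((C + 6) + 5)/3 = ((6 + C) + 5)/3 = (11 + C)/3 = 11/3 + C/3)
U(N) = N² + 3*N
(-25*G(5))*U(r(-5)) = (-25/(2*5))*((11/3 + (⅓)*(-5))*(3 + (11/3 + (⅓)*(-5)))) = (-25/(2*5))*((11/3 - 5/3)*(3 + (11/3 - 5/3))) = (-25*⅒)*(2*(3 + 2)) = -5*5 = -5/2*10 = -25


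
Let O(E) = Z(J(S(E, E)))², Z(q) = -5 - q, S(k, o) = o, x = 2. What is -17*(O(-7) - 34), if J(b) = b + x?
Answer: 578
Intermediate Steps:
J(b) = 2 + b (J(b) = b + 2 = 2 + b)
O(E) = (-7 - E)² (O(E) = (-5 - (2 + E))² = (-5 + (-2 - E))² = (-7 - E)²)
-17*(O(-7) - 34) = -17*((7 - 7)² - 34) = -17*(0² - 34) = -17*(0 - 34) = -17*(-34) = 578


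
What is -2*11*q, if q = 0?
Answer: 0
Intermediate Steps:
-2*11*q = -2*11*0 = -22*0 = -1*0 = 0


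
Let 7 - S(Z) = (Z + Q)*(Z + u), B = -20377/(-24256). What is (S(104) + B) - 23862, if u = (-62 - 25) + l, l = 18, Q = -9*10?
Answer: -590491943/24256 ≈ -24344.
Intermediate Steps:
Q = -90
u = -69 (u = (-62 - 25) + 18 = -87 + 18 = -69)
B = 20377/24256 (B = -20377*(-1/24256) = 20377/24256 ≈ 0.84008)
S(Z) = 7 - (-90 + Z)*(-69 + Z) (S(Z) = 7 - (Z - 90)*(Z - 69) = 7 - (-90 + Z)*(-69 + Z))
(S(104) + B) - 23862 = ((-6203 - 1*104**2 + 159*104) + 20377/24256) - 23862 = ((-6203 - 1*10816 + 16536) + 20377/24256) - 23862 = ((-6203 - 10816 + 16536) + 20377/24256) - 23862 = (-483 + 20377/24256) - 23862 = -11695271/24256 - 23862 = -590491943/24256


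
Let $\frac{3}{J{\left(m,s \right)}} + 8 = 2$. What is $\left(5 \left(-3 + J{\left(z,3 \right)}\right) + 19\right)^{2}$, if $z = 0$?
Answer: $\frac{9}{4} \approx 2.25$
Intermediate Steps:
$J{\left(m,s \right)} = - \frac{1}{2}$ ($J{\left(m,s \right)} = \frac{3}{-8 + 2} = \frac{3}{-6} = 3 \left(- \frac{1}{6}\right) = - \frac{1}{2}$)
$\left(5 \left(-3 + J{\left(z,3 \right)}\right) + 19\right)^{2} = \left(5 \left(-3 - \frac{1}{2}\right) + 19\right)^{2} = \left(5 \left(- \frac{7}{2}\right) + 19\right)^{2} = \left(- \frac{35}{2} + 19\right)^{2} = \left(\frac{3}{2}\right)^{2} = \frac{9}{4}$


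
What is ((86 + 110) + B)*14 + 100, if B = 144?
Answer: 4860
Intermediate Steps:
((86 + 110) + B)*14 + 100 = ((86 + 110) + 144)*14 + 100 = (196 + 144)*14 + 100 = 340*14 + 100 = 4760 + 100 = 4860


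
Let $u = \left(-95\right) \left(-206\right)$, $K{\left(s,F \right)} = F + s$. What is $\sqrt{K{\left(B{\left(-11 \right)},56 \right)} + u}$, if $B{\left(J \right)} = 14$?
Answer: $2 \sqrt{4910} \approx 140.14$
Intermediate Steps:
$u = 19570$
$\sqrt{K{\left(B{\left(-11 \right)},56 \right)} + u} = \sqrt{\left(56 + 14\right) + 19570} = \sqrt{70 + 19570} = \sqrt{19640} = 2 \sqrt{4910}$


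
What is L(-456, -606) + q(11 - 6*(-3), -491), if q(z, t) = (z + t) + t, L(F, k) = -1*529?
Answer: -1482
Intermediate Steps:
L(F, k) = -529
q(z, t) = z + 2*t (q(z, t) = (t + z) + t = z + 2*t)
L(-456, -606) + q(11 - 6*(-3), -491) = -529 + ((11 - 6*(-3)) + 2*(-491)) = -529 + ((11 + 18) - 982) = -529 + (29 - 982) = -529 - 953 = -1482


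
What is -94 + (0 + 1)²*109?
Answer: 15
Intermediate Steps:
-94 + (0 + 1)²*109 = -94 + 1²*109 = -94 + 1*109 = -94 + 109 = 15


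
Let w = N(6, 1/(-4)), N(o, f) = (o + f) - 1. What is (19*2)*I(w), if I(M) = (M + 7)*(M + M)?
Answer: 16967/4 ≈ 4241.8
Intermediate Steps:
N(o, f) = -1 + f + o (N(o, f) = (f + o) - 1 = -1 + f + o)
w = 19/4 (w = -1 + 1/(-4) + 6 = -1 + 1*(-¼) + 6 = -1 - ¼ + 6 = 19/4 ≈ 4.7500)
I(M) = 2*M*(7 + M) (I(M) = (7 + M)*(2*M) = 2*M*(7 + M))
(19*2)*I(w) = (19*2)*(2*(19/4)*(7 + 19/4)) = 38*(2*(19/4)*(47/4)) = 38*(893/8) = 16967/4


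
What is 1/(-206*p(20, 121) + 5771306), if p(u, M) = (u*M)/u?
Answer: 1/5746380 ≈ 1.7402e-7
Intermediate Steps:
p(u, M) = M (p(u, M) = (M*u)/u = M)
1/(-206*p(20, 121) + 5771306) = 1/(-206*121 + 5771306) = 1/(-24926 + 5771306) = 1/5746380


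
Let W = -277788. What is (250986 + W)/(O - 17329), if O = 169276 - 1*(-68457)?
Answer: -4467/36734 ≈ -0.12160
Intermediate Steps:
O = 237733 (O = 169276 + 68457 = 237733)
(250986 + W)/(O - 17329) = (250986 - 277788)/(237733 - 17329) = -26802/220404 = -26802*1/220404 = -4467/36734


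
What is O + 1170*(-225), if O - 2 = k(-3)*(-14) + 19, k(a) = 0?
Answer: -263229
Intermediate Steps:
O = 21 (O = 2 + (0*(-14) + 19) = 2 + (0 + 19) = 2 + 19 = 21)
O + 1170*(-225) = 21 + 1170*(-225) = 21 - 263250 = -263229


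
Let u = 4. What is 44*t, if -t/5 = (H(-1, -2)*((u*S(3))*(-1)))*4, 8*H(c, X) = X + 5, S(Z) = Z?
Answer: 3960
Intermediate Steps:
H(c, X) = 5/8 + X/8 (H(c, X) = (X + 5)/8 = (5 + X)/8 = 5/8 + X/8)
t = 90 (t = -5*(5/8 + (1/8)*(-2))*((4*3)*(-1))*4 = -5*(5/8 - 1/4)*(12*(-1))*4 = -5*(3/8)*(-12)*4 = -(-45)*4/2 = -5*(-18) = 90)
44*t = 44*90 = 3960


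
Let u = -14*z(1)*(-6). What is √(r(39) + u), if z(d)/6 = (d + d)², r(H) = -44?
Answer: 2*√493 ≈ 44.407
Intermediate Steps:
z(d) = 24*d² (z(d) = 6*(d + d)² = 6*(2*d)² = 6*(4*d²) = 24*d²)
u = 2016 (u = -336*1²*(-6) = -336*(-6) = 2016)
√(r(39) + u) = √(-44 + 2016) = √1972 = 2*√493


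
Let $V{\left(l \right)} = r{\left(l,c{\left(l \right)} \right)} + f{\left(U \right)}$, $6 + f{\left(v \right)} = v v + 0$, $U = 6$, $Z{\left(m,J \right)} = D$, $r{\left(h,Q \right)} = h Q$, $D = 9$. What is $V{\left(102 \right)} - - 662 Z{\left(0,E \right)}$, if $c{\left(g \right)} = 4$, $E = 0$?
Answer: $6396$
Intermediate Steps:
$r{\left(h,Q \right)} = Q h$
$Z{\left(m,J \right)} = 9$
$f{\left(v \right)} = -6 + v^{2}$ ($f{\left(v \right)} = -6 + \left(v v + 0\right) = -6 + \left(v^{2} + 0\right) = -6 + v^{2}$)
$V{\left(l \right)} = 30 + 4 l$ ($V{\left(l \right)} = 4 l - \left(6 - 6^{2}\right) = 4 l + \left(-6 + 36\right) = 4 l + 30 = 30 + 4 l$)
$V{\left(102 \right)} - - 662 Z{\left(0,E \right)} = \left(30 + 4 \cdot 102\right) - \left(-662\right) 9 = \left(30 + 408\right) - -5958 = 438 + 5958 = 6396$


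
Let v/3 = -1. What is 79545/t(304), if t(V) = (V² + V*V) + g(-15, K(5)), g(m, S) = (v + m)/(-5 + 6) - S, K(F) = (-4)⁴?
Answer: 79545/184558 ≈ 0.43100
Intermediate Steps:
K(F) = 256
v = -3 (v = 3*(-1) = -3)
g(m, S) = -3 + m - S (g(m, S) = (-3 + m)/(-5 + 6) - S = (-3 + m)/1 - S = (-3 + m)*1 - S = (-3 + m) - S = -3 + m - S)
t(V) = -274 + 2*V² (t(V) = (V² + V*V) + (-3 - 15 - 1*256) = (V² + V²) + (-3 - 15 - 256) = 2*V² - 274 = -274 + 2*V²)
79545/t(304) = 79545/(-274 + 2*304²) = 79545/(-274 + 2*92416) = 79545/(-274 + 184832) = 79545/184558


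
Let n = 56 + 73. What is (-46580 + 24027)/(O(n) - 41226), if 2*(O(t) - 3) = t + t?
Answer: 22553/41094 ≈ 0.54881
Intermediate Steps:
n = 129
O(t) = 3 + t (O(t) = 3 + (t + t)/2 = 3 + (2*t)/2 = 3 + t)
(-46580 + 24027)/(O(n) - 41226) = (-46580 + 24027)/((3 + 129) - 41226) = -22553/(132 - 41226) = -22553/(-41094) = -22553*(-1/41094) = 22553/41094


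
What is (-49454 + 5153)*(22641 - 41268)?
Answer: 825194727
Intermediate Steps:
(-49454 + 5153)*(22641 - 41268) = -44301*(-18627) = 825194727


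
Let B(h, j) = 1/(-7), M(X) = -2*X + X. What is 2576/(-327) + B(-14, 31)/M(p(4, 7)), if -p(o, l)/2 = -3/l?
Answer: -1681/218 ≈ -7.7110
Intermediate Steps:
p(o, l) = 6/l (p(o, l) = -(-6)/l = 6/l)
M(X) = -X
B(h, j) = -⅐
2576/(-327) + B(-14, 31)/M(p(4, 7)) = 2576/(-327) - 1/(7*((-6/7))) = 2576*(-1/327) - 1/(7*((-6/7))) = -2576/327 - 1/(7*((-1*6/7))) = -2576/327 - 1/(7*(-6/7)) = -2576/327 - ⅐*(-7/6) = -2576/327 + ⅙ = -1681/218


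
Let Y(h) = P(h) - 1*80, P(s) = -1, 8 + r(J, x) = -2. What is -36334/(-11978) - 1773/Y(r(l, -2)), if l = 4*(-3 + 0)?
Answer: 1343336/53901 ≈ 24.922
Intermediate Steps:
l = -12 (l = 4*(-3) = -12)
r(J, x) = -10 (r(J, x) = -8 - 2 = -10)
Y(h) = -81 (Y(h) = -1 - 1*80 = -1 - 80 = -81)
-36334/(-11978) - 1773/Y(r(l, -2)) = -36334/(-11978) - 1773/(-81) = -36334*(-1/11978) - 1773*(-1/81) = 18167/5989 + 197/9 = 1343336/53901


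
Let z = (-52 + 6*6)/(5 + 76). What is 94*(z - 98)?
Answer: -747676/81 ≈ -9230.6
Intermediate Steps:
z = -16/81 (z = (-52 + 36)/81 = -16*1/81 = -16/81 ≈ -0.19753)
94*(z - 98) = 94*(-16/81 - 98) = 94*(-7954/81) = -747676/81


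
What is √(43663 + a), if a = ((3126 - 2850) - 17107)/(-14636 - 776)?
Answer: √2592880152911/7706 ≈ 208.96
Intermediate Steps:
a = 16831/15412 (a = (276 - 17107)/(-15412) = -16831*(-1/15412) = 16831/15412 ≈ 1.0921)
√(43663 + a) = √(43663 + 16831/15412) = √(672950987/15412) = √2592880152911/7706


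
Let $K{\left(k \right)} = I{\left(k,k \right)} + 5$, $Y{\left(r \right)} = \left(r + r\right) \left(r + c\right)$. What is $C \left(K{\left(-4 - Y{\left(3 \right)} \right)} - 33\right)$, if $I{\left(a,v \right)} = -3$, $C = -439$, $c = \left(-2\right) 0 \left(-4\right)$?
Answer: $13609$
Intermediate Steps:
$c = 0$ ($c = 0 \left(-4\right) = 0$)
$Y{\left(r \right)} = 2 r^{2}$ ($Y{\left(r \right)} = \left(r + r\right) \left(r + 0\right) = 2 r r = 2 r^{2}$)
$K{\left(k \right)} = 2$ ($K{\left(k \right)} = -3 + 5 = 2$)
$C \left(K{\left(-4 - Y{\left(3 \right)} \right)} - 33\right) = - 439 \left(2 - 33\right) = \left(-439\right) \left(-31\right) = 13609$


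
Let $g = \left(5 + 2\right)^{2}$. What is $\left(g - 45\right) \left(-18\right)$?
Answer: $-72$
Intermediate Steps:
$g = 49$ ($g = 7^{2} = 49$)
$\left(g - 45\right) \left(-18\right) = \left(49 - 45\right) \left(-18\right) = 4 \left(-18\right) = -72$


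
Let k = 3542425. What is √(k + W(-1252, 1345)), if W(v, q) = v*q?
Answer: √1858485 ≈ 1363.3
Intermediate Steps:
W(v, q) = q*v
√(k + W(-1252, 1345)) = √(3542425 + 1345*(-1252)) = √(3542425 - 1683940) = √1858485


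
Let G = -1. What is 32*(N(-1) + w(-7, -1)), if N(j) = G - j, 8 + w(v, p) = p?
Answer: -288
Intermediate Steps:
w(v, p) = -8 + p
N(j) = -1 - j
32*(N(-1) + w(-7, -1)) = 32*((-1 - 1*(-1)) + (-8 - 1)) = 32*((-1 + 1) - 9) = 32*(0 - 9) = 32*(-9) = -288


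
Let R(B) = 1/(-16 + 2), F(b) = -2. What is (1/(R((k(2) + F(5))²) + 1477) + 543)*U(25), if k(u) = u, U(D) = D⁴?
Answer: 4385791015625/20677 ≈ 2.1211e+8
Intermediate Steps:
R(B) = -1/14 (R(B) = 1/(-14) = -1/14)
(1/(R((k(2) + F(5))²) + 1477) + 543)*U(25) = (1/(-1/14 + 1477) + 543)*25⁴ = (1/(20677/14) + 543)*390625 = (14/20677 + 543)*390625 = (11227625/20677)*390625 = 4385791015625/20677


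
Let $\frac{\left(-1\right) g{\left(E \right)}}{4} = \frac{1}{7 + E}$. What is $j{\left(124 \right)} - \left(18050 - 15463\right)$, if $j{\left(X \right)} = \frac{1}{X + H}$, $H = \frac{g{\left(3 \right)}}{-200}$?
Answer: $- \frac{160396087}{62001} \approx -2587.0$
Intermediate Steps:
$g{\left(E \right)} = - \frac{4}{7 + E}$
$H = \frac{1}{500}$ ($H = \frac{\left(-4\right) \frac{1}{7 + 3}}{-200} = - \frac{4}{10} \left(- \frac{1}{200}\right) = \left(-4\right) \frac{1}{10} \left(- \frac{1}{200}\right) = \left(- \frac{2}{5}\right) \left(- \frac{1}{200}\right) = \frac{1}{500} \approx 0.002$)
$j{\left(X \right)} = \frac{1}{\frac{1}{500} + X}$ ($j{\left(X \right)} = \frac{1}{X + \frac{1}{500}} = \frac{1}{\frac{1}{500} + X}$)
$j{\left(124 \right)} - \left(18050 - 15463\right) = \frac{500}{1 + 500 \cdot 124} - \left(18050 - 15463\right) = \frac{500}{1 + 62000} - 2587 = \frac{500}{62001} - 2587 = - \frac{160396087}{62001}$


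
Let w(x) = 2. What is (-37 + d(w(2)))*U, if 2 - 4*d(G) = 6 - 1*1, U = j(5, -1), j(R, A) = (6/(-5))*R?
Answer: 453/2 ≈ 226.50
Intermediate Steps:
j(R, A) = -6*R/5 (j(R, A) = (6*(-⅕))*R = -6*R/5)
U = -6 (U = -6/5*5 = -6)
d(G) = -¾ (d(G) = ½ - (6 - 1*1)/4 = ½ - (6 - 1)/4 = ½ - ¼*5 = ½ - 5/4 = -¾)
(-37 + d(w(2)))*U = (-37 - ¾)*(-6) = -151/4*(-6) = 453/2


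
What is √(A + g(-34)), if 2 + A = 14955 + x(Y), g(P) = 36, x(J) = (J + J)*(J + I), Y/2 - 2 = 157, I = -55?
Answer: √182257 ≈ 426.92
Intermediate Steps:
Y = 318 (Y = 4 + 2*157 = 4 + 314 = 318)
x(J) = 2*J*(-55 + J) (x(J) = (J + J)*(J - 55) = (2*J)*(-55 + J) = 2*J*(-55 + J))
A = 182221 (A = -2 + (14955 + 2*318*(-55 + 318)) = -2 + (14955 + 2*318*263) = -2 + (14955 + 167268) = -2 + 182223 = 182221)
√(A + g(-34)) = √(182221 + 36) = √182257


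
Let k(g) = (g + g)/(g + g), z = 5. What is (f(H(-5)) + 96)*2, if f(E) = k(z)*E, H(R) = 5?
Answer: 202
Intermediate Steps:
k(g) = 1 (k(g) = (2*g)/((2*g)) = (2*g)*(1/(2*g)) = 1)
f(E) = E (f(E) = 1*E = E)
(f(H(-5)) + 96)*2 = (5 + 96)*2 = 101*2 = 202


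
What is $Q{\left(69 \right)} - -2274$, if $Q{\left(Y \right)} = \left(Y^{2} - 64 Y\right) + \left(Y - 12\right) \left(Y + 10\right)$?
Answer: $7122$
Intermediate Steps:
$Q{\left(Y \right)} = Y^{2} - 64 Y + \left(-12 + Y\right) \left(10 + Y\right)$ ($Q{\left(Y \right)} = \left(Y^{2} - 64 Y\right) + \left(-12 + Y\right) \left(10 + Y\right) = Y^{2} - 64 Y + \left(-12 + Y\right) \left(10 + Y\right)$)
$Q{\left(69 \right)} - -2274 = \left(-120 - 4554 + 2 \cdot 69^{2}\right) - -2274 = \left(-120 - 4554 + 2 \cdot 4761\right) + 2274 = \left(-120 - 4554 + 9522\right) + 2274 = 4848 + 2274 = 7122$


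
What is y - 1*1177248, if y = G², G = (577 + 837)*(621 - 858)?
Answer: 112302896676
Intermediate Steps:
G = -335118 (G = 1414*(-237) = -335118)
y = 112304073924 (y = (-335118)² = 112304073924)
y - 1*1177248 = 112304073924 - 1*1177248 = 112304073924 - 1177248 = 112302896676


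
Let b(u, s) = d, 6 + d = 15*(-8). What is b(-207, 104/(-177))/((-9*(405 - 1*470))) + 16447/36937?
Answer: 551937/2400905 ≈ 0.22989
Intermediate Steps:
d = -126 (d = -6 + 15*(-8) = -6 - 120 = -126)
b(u, s) = -126
b(-207, 104/(-177))/((-9*(405 - 1*470))) + 16447/36937 = -126*(-1/(9*(405 - 1*470))) + 16447/36937 = -126*(-1/(9*(405 - 470))) + 16447*(1/36937) = -126/((-9*(-65))) + 16447/36937 = -126/585 + 16447/36937 = -126*1/585 + 16447/36937 = -14/65 + 16447/36937 = 551937/2400905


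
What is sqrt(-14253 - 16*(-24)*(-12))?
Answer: I*sqrt(18861) ≈ 137.34*I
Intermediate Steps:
sqrt(-14253 - 16*(-24)*(-12)) = sqrt(-14253 + 384*(-12)) = sqrt(-14253 - 4608) = sqrt(-18861) = I*sqrt(18861)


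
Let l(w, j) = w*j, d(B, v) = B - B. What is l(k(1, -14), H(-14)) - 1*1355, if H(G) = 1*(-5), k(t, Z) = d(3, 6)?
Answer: -1355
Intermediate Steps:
d(B, v) = 0
k(t, Z) = 0
H(G) = -5
l(w, j) = j*w
l(k(1, -14), H(-14)) - 1*1355 = -5*0 - 1*1355 = 0 - 1355 = -1355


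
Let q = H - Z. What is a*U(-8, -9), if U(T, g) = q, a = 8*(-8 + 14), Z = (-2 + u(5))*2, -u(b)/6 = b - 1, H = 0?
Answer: 2496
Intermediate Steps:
u(b) = 6 - 6*b (u(b) = -6*(b - 1) = -6*(-1 + b) = 6 - 6*b)
Z = -52 (Z = (-2 + (6 - 6*5))*2 = (-2 + (6 - 30))*2 = (-2 - 24)*2 = -26*2 = -52)
a = 48 (a = 8*6 = 48)
q = 52 (q = 0 - 1*(-52) = 0 + 52 = 52)
U(T, g) = 52
a*U(-8, -9) = 48*52 = 2496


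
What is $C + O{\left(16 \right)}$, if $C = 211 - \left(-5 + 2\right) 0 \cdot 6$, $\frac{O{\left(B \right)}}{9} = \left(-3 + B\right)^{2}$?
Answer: $1732$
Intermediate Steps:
$O{\left(B \right)} = 9 \left(-3 + B\right)^{2}$
$C = 211$ ($C = 211 - \left(-3\right) 0 \cdot 6 = 211 - 0 \cdot 6 = 211 - 0 = 211 + 0 = 211$)
$C + O{\left(16 \right)} = 211 + 9 \left(-3 + 16\right)^{2} = 211 + 9 \cdot 13^{2} = 211 + 9 \cdot 169 = 211 + 1521 = 1732$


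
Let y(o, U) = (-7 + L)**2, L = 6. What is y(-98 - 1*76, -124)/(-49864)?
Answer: -1/49864 ≈ -2.0055e-5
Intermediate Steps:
y(o, U) = 1 (y(o, U) = (-7 + 6)**2 = (-1)**2 = 1)
y(-98 - 1*76, -124)/(-49864) = 1/(-49864) = 1*(-1/49864) = -1/49864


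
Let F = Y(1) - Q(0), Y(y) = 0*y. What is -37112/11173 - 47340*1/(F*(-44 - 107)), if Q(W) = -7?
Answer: 489702436/11809861 ≈ 41.466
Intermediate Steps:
Y(y) = 0
F = 7 (F = 0 - 1*(-7) = 0 + 7 = 7)
-37112/11173 - 47340*1/(F*(-44 - 107)) = -37112/11173 - 47340*1/(7*(-44 - 107)) = -37112*1/11173 - 47340/(7*(-151)) = -37112/11173 - 47340/(-1057) = -37112/11173 - 47340*(-1/1057) = -37112/11173 + 47340/1057 = 489702436/11809861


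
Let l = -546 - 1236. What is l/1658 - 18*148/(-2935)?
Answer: -406629/2433115 ≈ -0.16712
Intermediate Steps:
l = -1782
l/1658 - 18*148/(-2935) = -1782/1658 - 18*148/(-2935) = -1782*1/1658 - 2664*(-1/2935) = -891/829 + 2664/2935 = -406629/2433115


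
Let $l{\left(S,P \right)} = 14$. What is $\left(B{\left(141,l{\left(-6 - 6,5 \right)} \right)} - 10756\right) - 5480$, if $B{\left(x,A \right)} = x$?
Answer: $-16095$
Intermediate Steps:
$\left(B{\left(141,l{\left(-6 - 6,5 \right)} \right)} - 10756\right) - 5480 = \left(141 - 10756\right) - 5480 = -10615 - 5480 = -16095$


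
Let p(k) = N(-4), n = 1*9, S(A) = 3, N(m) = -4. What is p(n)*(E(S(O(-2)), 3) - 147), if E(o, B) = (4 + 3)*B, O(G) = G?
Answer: 504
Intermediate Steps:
n = 9
E(o, B) = 7*B
p(k) = -4
p(n)*(E(S(O(-2)), 3) - 147) = -4*(7*3 - 147) = -4*(21 - 147) = -4*(-126) = 504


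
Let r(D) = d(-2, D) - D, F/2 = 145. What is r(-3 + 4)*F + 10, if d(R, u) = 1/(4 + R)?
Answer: -135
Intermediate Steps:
F = 290 (F = 2*145 = 290)
r(D) = ½ - D (r(D) = 1/(4 - 2) - D = 1/2 - D = ½ - D)
r(-3 + 4)*F + 10 = (½ - (-3 + 4))*290 + 10 = (½ - 1*1)*290 + 10 = (½ - 1)*290 + 10 = -½*290 + 10 = -145 + 10 = -135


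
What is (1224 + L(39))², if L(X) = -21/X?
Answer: 252969025/169 ≈ 1.4969e+6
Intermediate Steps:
(1224 + L(39))² = (1224 - 21/39)² = (1224 - 21*1/39)² = (1224 - 7/13)² = (15905/13)² = 252969025/169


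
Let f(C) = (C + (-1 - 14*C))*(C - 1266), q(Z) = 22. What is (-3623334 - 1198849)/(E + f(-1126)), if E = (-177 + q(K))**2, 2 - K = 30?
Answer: 4822183/34987679 ≈ 0.13783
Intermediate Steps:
K = -28 (K = 2 - 1*30 = 2 - 30 = -28)
f(C) = (-1 - 13*C)*(-1266 + C)
E = 24025 (E = (-177 + 22)**2 = (-155)**2 = 24025)
(-3623334 - 1198849)/(E + f(-1126)) = (-3623334 - 1198849)/(24025 + (1266 - 13*(-1126)**2 + 16457*(-1126))) = -4822183/(24025 + (1266 - 13*1267876 - 18530582)) = -4822183/(24025 + (1266 - 16482388 - 18530582)) = -4822183/(24025 - 35011704) = -4822183/(-34987679) = -4822183*(-1/34987679) = 4822183/34987679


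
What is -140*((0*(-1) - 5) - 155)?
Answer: 22400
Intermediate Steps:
-140*((0*(-1) - 5) - 155) = -140*((0 - 5) - 155) = -140*(-5 - 155) = -140*(-160) = 22400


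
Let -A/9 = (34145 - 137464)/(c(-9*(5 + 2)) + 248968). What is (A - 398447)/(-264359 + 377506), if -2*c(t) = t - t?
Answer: -99199622825/28169982296 ≈ -3.5215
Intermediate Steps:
c(t) = 0 (c(t) = -(t - t)/2 = -½*0 = 0)
A = 929871/248968 (A = -9*(34145 - 137464)/(0 + 248968) = -(-929871)/248968 = -9*(-103319/248968) = 929871/248968 ≈ 3.7349)
(A - 398447)/(-264359 + 377506) = (929871/248968 - 398447)/(-264359 + 377506) = -99199622825/248968/113147 = -99199622825/248968*1/113147 = -99199622825/28169982296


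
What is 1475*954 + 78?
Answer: 1407228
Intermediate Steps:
1475*954 + 78 = 1407150 + 78 = 1407228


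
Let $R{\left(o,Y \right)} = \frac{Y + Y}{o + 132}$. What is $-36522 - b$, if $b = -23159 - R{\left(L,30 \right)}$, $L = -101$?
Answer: $- \frac{414193}{31} \approx -13361.0$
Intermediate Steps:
$R{\left(o,Y \right)} = \frac{2 Y}{132 + o}$
$b = - \frac{717989}{31}$ ($b = -23159 - 2 \cdot 30 \frac{1}{132 - 101} = -23159 - 2 \cdot 30 \cdot \frac{1}{31} = -23159 - \frac{60}{31} = - \frac{717989}{31} \approx -23161.0$)
$-36522 - b = -36522 - - \frac{717989}{31} = -36522 + \frac{717989}{31} = - \frac{414193}{31}$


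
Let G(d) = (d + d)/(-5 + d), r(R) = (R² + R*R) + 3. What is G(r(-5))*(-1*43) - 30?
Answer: -2999/24 ≈ -124.96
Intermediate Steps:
r(R) = 3 + 2*R² (r(R) = (R² + R²) + 3 = 2*R² + 3 = 3 + 2*R²)
G(d) = 2*d/(-5 + d) (G(d) = (2*d)/(-5 + d) = 2*d/(-5 + d))
G(r(-5))*(-1*43) - 30 = (2*(3 + 2*(-5)²)/(-5 + (3 + 2*(-5)²)))*(-1*43) - 30 = (2*(3 + 2*25)/(-5 + (3 + 2*25)))*(-43) - 30 = (2*(3 + 50)/(-5 + (3 + 50)))*(-43) - 30 = (2*53/(-5 + 53))*(-43) - 30 = (2*53/48)*(-43) - 30 = (2*53*(1/48))*(-43) - 30 = (53/24)*(-43) - 30 = -2279/24 - 30 = -2999/24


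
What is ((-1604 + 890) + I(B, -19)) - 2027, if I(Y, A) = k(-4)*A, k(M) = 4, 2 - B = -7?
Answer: -2817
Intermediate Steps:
B = 9 (B = 2 - 1*(-7) = 2 + 7 = 9)
I(Y, A) = 4*A
((-1604 + 890) + I(B, -19)) - 2027 = ((-1604 + 890) + 4*(-19)) - 2027 = (-714 - 76) - 2027 = -790 - 2027 = -2817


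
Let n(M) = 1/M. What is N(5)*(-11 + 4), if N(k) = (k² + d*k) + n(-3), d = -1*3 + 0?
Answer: -203/3 ≈ -67.667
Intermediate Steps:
d = -3 (d = -3 + 0 = -3)
N(k) = -⅓ + k² - 3*k (N(k) = (k² - 3*k) + 1/(-3) = (k² - 3*k) - ⅓ = -⅓ + k² - 3*k)
N(5)*(-11 + 4) = (-⅓ + 5² - 3*5)*(-11 + 4) = (-⅓ + 25 - 15)*(-7) = (29/3)*(-7) = -203/3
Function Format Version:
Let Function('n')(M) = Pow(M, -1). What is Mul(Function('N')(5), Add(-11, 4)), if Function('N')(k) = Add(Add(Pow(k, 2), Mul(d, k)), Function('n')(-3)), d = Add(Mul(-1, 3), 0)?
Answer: Rational(-203, 3) ≈ -67.667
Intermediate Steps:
d = -3 (d = Add(-3, 0) = -3)
Function('N')(k) = Add(Rational(-1, 3), Pow(k, 2), Mul(-3, k)) (Function('N')(k) = Add(Add(Pow(k, 2), Mul(-3, k)), Pow(-3, -1)) = Add(Add(Pow(k, 2), Mul(-3, k)), Rational(-1, 3)) = Add(Rational(-1, 3), Pow(k, 2), Mul(-3, k)))
Mul(Function('N')(5), Add(-11, 4)) = Mul(Add(Rational(-1, 3), Pow(5, 2), Mul(-3, 5)), Add(-11, 4)) = Mul(Add(Rational(-1, 3), 25, -15), -7) = Mul(Rational(29, 3), -7) = Rational(-203, 3)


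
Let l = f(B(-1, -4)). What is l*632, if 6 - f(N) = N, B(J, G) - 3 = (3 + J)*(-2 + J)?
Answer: 5688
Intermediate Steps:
B(J, G) = 3 + (-2 + J)*(3 + J) (B(J, G) = 3 + (3 + J)*(-2 + J) = 3 + (-2 + J)*(3 + J))
f(N) = 6 - N
l = 9 (l = 6 - (-3 - 1 + (-1)**2) = 6 - (-3 - 1 + 1) = 6 - 1*(-3) = 6 + 3 = 9)
l*632 = 9*632 = 5688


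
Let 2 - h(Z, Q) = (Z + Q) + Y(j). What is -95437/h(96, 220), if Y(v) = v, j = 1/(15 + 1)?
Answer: 1526992/5025 ≈ 303.88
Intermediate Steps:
j = 1/16 ≈ 0.062500
h(Z, Q) = 31/16 - Q - Z (h(Z, Q) = 2 - ((Z + Q) + 1/16) = 2 - ((Q + Z) + 1/16) = 2 - (1/16 + Q + Z) = 2 + (-1/16 - Q - Z) = 31/16 - Q - Z)
-95437/h(96, 220) = -95437/(31/16 - 1*220 - 1*96) = -95437/(31/16 - 220 - 96) = -95437/(-5025/16) = -95437*(-16/5025) = 1526992/5025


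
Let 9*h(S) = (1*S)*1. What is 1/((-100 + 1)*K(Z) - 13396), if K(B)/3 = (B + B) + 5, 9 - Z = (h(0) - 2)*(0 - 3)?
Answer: -1/16663 ≈ -6.0013e-5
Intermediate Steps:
h(S) = S/9 (h(S) = ((1*S)*1)/9 = (S*1)/9 = S/9)
Z = 3 (Z = 9 - ((1/9)*0 - 2)*(0 - 3) = 9 - (0 - 2)*(-3) = 9 - (-2)*(-3) = 9 - 1*6 = 9 - 6 = 3)
K(B) = 15 + 6*B (K(B) = 3*((B + B) + 5) = 3*(2*B + 5) = 3*(5 + 2*B) = 15 + 6*B)
1/((-100 + 1)*K(Z) - 13396) = 1/((-100 + 1)*(15 + 6*3) - 13396) = 1/(-99*(15 + 18) - 13396) = 1/(-99*33 - 13396) = 1/(-3267 - 13396) = 1/(-16663) = -1/16663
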